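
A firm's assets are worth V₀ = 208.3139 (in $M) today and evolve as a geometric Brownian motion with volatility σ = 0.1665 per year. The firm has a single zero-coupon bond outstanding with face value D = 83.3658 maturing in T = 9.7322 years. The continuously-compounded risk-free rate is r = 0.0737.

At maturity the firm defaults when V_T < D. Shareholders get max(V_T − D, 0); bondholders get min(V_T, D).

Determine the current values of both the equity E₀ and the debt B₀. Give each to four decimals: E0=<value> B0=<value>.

d₁ = [ln(V₀/D) + (r + σ²/2)T] / (σ√T)
   = [ln(208.3139/83.3658) + (0.0737 + 0.5·0.1665²)·9.7322] / (0.1665·√9.7322)
   = [0.915808 + 0.852162] / 0.519421 = 3.403731
d₂ = d₁ − σ√T = 3.403731 − 0.519421 = 2.884310
N(d₁) = 0.999668,  N(d₂) = 0.998039,  e^(−rT) = 0.488086
E₀ = V₀·N(d₁) − D·e^(−rT)·N(d₂)
   = 208.3139·0.999668 − 83.3658·0.488086·0.998039 = 167.634771
B₀ = V₀ − E₀ = 208.3139 − 167.634771 = 40.679129

E0=167.6348 B0=40.6791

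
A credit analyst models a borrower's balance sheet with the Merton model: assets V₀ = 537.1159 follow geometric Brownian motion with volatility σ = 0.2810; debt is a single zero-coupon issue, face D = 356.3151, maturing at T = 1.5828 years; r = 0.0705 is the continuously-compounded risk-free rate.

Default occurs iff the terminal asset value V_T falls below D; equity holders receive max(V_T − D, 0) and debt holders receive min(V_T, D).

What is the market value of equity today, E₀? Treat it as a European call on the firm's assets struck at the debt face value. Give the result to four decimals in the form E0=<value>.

E0=222.8937

d₁ = [ln(V₀/D) + (r + σ²/2)T] / (σ√T)
   = [ln(537.1159/356.3151) + (0.0705 + 0.5·0.2810²)·1.5828] / (0.2810·√1.5828)
   = [0.410398 + 0.174077] / 0.353524 = 1.653282
d₂ = d₁ − σ√T = 1.653282 − 0.353524 = 1.299758
N(d₁) = 0.950863,  N(d₂) = 0.903158,  e^(−rT) = 0.894413
E₀ = V₀·N(d₁) − D·e^(−rT)·N(d₂)
   = 537.1159·0.950863 − 356.3151·0.894413·0.903158 = 222.893708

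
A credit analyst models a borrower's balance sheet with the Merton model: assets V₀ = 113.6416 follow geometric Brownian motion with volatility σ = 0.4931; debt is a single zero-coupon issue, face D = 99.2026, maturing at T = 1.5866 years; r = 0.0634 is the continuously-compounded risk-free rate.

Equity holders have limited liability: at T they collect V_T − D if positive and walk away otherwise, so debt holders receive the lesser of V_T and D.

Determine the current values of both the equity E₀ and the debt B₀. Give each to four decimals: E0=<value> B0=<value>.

E0=38.4702 B0=75.1714

d₁ = [ln(V₀/D) + (r + σ²/2)T] / (σ√T)
   = [ln(113.6416/99.2026) + (0.0634 + 0.5·0.4931²)·1.5866] / (0.4931·√1.5866)
   = [0.135885 + 0.293479] / 0.621110 = 0.691286
d₂ = d₁ − σ√T = 0.691286 − 0.621110 = 0.070176
N(d₁) = 0.755307,  N(d₂) = 0.527973,  e^(−rT) = 0.904303
E₀ = V₀·N(d₁) − D·e^(−rT)·N(d₂)
   = 113.6416·0.755307 − 99.2026·0.904303·0.527973 = 38.470240
B₀ = V₀ − E₀ = 113.6416 − 38.470240 = 75.171360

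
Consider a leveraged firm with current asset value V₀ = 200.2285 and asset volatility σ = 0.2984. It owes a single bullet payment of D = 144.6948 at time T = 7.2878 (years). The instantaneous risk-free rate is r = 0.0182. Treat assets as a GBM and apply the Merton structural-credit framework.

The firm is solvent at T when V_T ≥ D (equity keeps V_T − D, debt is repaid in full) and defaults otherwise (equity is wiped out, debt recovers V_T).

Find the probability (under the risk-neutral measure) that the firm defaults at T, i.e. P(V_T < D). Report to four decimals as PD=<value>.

d₁ = [ln(V₀/D) + (r + σ²/2)T] / (σ√T)
   = [ln(200.2285/144.6948) + (0.0182 + 0.5·0.2984²)·7.2878] / (0.2984·√7.2878)
   = [0.324833 + 0.457100] / 0.805558 = 0.970672
d₂ = d₁ − σ√T = 0.970672 − 0.805558 = 0.165113
risk-neutral PD = N(−d₂) = N(-0.165113) = 0.434427

PD=0.4344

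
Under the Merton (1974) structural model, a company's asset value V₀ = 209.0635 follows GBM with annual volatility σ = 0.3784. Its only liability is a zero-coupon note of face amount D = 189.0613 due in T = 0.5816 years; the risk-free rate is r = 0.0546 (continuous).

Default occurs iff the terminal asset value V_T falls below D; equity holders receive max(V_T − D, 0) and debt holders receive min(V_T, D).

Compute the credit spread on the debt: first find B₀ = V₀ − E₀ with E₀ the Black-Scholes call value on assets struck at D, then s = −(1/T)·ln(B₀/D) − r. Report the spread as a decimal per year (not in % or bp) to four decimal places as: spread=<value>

spread=0.1150

d₁ = [ln(V₀/D) + (r + σ²/2)T] / (σ√T)
   = [ln(209.0635/189.0613) + (0.0546 + 0.5·0.3784²)·0.5816] / (0.3784·√0.5816)
   = [0.100567 + 0.073394] / 0.288578 = 0.602820
d₂ = d₁ − σ√T = 0.602820 − 0.288578 = 0.314242
N(d₁) = 0.726686,  N(d₂) = 0.623331,  e^(−rT) = 0.968744
E₀ = V₀·N(d₁) − D·e^(−rT)·N(d₂)
   = 209.0635·0.726686 − 189.0613·0.968744·0.623331 = 37.759143
B₀ = V₀ − E₀ = 209.0635 − 37.759143 = 171.304357
spread = −(1/T)·ln(B₀/D) − r = −(1/0.5816)·ln(171.304357/189.0613) − 0.0546 = 0.11498298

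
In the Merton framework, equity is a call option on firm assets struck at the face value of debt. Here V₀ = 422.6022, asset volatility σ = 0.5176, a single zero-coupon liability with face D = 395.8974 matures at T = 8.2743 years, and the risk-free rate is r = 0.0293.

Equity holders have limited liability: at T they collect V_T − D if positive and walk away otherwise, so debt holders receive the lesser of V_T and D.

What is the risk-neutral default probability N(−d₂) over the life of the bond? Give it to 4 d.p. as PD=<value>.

PD=0.7046

d₁ = [ln(V₀/D) + (r + σ²/2)T] / (σ√T)
   = [ln(422.6022/395.8974) + (0.0293 + 0.5·0.5176²)·8.2743] / (0.5176·√8.2743)
   = [0.065276 + 1.350820] / 1.488881 = 0.951115
d₂ = d₁ − σ√T = 0.951115 − 1.488881 = -0.537766
risk-neutral PD = N(−d₂) = N(0.537766) = 0.704631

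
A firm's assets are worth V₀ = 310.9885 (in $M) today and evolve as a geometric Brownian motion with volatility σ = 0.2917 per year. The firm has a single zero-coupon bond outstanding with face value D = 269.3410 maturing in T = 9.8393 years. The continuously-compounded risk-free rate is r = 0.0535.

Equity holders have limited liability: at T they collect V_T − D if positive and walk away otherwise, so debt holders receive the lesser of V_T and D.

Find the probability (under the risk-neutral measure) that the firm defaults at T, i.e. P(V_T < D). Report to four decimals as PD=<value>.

PD=0.3917

d₁ = [ln(V₀/D) + (r + σ²/2)T] / (σ√T)
   = [ln(310.9885/269.3410) + (0.0535 + 0.5·0.2917²)·9.8393] / (0.2917·√9.8393)
   = [0.143778 + 0.945010] / 0.914995 = 1.189939
d₂ = d₁ − σ√T = 1.189939 − 0.914995 = 0.274944
risk-neutral PD = N(−d₂) = N(-0.274944) = 0.391679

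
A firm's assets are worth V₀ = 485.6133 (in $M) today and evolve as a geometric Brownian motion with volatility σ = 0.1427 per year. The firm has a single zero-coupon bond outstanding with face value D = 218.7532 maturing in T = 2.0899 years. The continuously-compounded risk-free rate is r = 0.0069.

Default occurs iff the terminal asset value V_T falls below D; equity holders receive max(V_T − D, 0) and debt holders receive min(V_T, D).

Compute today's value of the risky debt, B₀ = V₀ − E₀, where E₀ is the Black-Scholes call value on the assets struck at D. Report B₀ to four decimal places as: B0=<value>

d₁ = [ln(V₀/D) + (r + σ²/2)T] / (σ√T)
   = [ln(485.6133/218.7532) + (0.0069 + 0.5·0.1427²)·2.0899] / (0.1427·√2.0899)
   = [0.797468 + 0.035699] / 0.206294 = 4.038737
d₂ = d₁ − σ√T = 4.038737 − 0.206294 = 3.832443
N(d₁) = 0.999973,  N(d₂) = 0.999937,  e^(−rT) = 0.985683
E₀ = V₀·N(d₁) − D·e^(−rT)·N(d₂)
   = 485.6133·0.999973 − 218.7532·0.985683·0.999937 = 269.992584
B₀ = V₀ − E₀ = 485.6133 − 269.992584 = 215.620716

B0=215.6207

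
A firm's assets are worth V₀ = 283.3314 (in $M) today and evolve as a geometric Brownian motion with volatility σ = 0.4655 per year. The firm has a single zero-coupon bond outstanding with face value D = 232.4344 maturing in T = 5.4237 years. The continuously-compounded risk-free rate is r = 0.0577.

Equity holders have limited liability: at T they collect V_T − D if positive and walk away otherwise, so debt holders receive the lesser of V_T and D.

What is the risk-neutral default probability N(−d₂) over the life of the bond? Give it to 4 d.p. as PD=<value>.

d₁ = [ln(V₀/D) + (r + σ²/2)T] / (σ√T)
   = [ln(283.3314/232.4344) + (0.0577 + 0.5·0.4655²)·5.4237] / (0.4655·√5.4237)
   = [0.198009 + 0.900579] / 1.084095 = 1.013368
d₂ = d₁ − σ√T = 1.013368 − 1.084095 = -0.070727
risk-neutral PD = N(−d₂) = N(0.070727) = 0.528192

PD=0.5282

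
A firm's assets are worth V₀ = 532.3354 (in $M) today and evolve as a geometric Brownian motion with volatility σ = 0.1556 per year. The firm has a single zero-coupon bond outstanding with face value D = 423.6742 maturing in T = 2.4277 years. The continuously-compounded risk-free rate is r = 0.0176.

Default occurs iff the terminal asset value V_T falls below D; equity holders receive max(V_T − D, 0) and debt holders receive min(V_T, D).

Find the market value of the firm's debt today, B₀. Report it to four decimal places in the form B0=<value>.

B0=398.5257

d₁ = [ln(V₀/D) + (r + σ²/2)T] / (σ√T)
   = [ln(532.3354/423.6742) + (0.0176 + 0.5·0.1556²)·2.4277] / (0.1556·√2.4277)
   = [0.228309 + 0.072116] / 0.242442 = 1.239166
d₂ = d₁ − σ√T = 1.239166 − 0.242442 = 0.996725
N(d₁) = 0.892358,  N(d₂) = 0.840551,  e^(−rT) = 0.958172
E₀ = V₀·N(d₁) − D·e^(−rT)·N(d₂)
   = 532.3354·0.892358 − 423.6742·0.958172·0.840551 = 133.809654
B₀ = V₀ − E₀ = 532.3354 − 133.809654 = 398.525746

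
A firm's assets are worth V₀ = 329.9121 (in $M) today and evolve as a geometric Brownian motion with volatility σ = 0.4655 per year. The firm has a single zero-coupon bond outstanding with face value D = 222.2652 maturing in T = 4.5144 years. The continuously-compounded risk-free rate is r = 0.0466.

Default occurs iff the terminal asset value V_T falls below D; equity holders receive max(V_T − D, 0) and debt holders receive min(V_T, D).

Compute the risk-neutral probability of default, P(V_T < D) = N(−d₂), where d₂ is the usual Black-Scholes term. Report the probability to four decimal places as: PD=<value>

d₁ = [ln(V₀/D) + (r + σ²/2)T] / (σ√T)
   = [ln(329.9121/222.2652) + (0.0466 + 0.5·0.4655²)·4.5144] / (0.4655·√4.5144)
   = [0.394955 + 0.699484] / 0.989053 = 1.106552
d₂ = d₁ − σ√T = 1.106552 − 0.989053 = 0.117499
risk-neutral PD = N(−d₂) = N(-0.117499) = 0.453232

PD=0.4532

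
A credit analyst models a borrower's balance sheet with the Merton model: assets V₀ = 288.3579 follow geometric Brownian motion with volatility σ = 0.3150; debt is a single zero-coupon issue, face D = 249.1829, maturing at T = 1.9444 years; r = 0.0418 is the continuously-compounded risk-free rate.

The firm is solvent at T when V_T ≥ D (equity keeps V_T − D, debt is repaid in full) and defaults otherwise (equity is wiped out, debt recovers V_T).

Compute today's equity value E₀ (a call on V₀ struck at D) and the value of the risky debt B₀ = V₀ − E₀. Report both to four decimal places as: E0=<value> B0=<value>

E0=80.1165 B0=208.2414

d₁ = [ln(V₀/D) + (r + σ²/2)T] / (σ√T)
   = [ln(288.3579/249.1829) + (0.0418 + 0.5·0.3150²)·1.9444] / (0.3150·√1.9444)
   = [0.146015 + 0.177742] / 0.439241 = 0.737084
d₂ = d₁ − σ√T = 0.737084 − 0.439241 = 0.297842
N(d₁) = 0.769464,  N(d₂) = 0.617088,  e^(−rT) = 0.921939
E₀ = V₀·N(d₁) − D·e^(−rT)·N(d₂)
   = 288.3579·0.769464 − 249.1829·0.921939·0.617088 = 80.116503
B₀ = V₀ − E₀ = 288.3579 − 80.116503 = 208.241397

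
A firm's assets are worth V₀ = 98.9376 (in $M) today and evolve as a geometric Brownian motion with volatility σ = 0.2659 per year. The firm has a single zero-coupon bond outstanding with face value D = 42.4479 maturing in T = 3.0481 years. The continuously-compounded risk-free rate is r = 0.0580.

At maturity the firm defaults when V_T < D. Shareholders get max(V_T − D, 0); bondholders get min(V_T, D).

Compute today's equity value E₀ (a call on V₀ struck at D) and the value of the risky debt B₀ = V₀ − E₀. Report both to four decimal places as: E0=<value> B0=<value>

d₁ = [ln(V₀/D) + (r + σ²/2)T] / (σ√T)
   = [ln(98.9376/42.4479) + (0.0580 + 0.5·0.2659²)·3.0481] / (0.2659·√3.0481)
   = [0.846212 + 0.284544] / 0.464230 = 2.435769
d₂ = d₁ − σ√T = 2.435769 − 0.464230 = 1.971539
N(d₁) = 0.992570,  N(d₂) = 0.975669,  e^(−rT) = 0.837956
E₀ = V₀·N(d₁) − D·e^(−rT)·N(d₂)
   = 98.9376·0.992570 − 42.4479·0.837956·0.975669 = 63.498461
B₀ = V₀ − E₀ = 98.9376 − 63.498461 = 35.439139

E0=63.4985 B0=35.4391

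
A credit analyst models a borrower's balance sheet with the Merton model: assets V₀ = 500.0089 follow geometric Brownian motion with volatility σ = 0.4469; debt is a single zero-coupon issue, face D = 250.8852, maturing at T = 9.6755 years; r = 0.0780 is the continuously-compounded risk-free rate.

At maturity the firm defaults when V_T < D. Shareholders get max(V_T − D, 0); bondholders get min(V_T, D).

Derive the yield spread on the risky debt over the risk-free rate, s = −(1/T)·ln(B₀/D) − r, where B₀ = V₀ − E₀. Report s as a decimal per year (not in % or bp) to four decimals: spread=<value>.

spread=0.0217

d₁ = [ln(V₀/D) + (r + σ²/2)T] / (σ√T)
   = [ln(500.0089/250.8852) + (0.0780 + 0.5·0.4469²)·9.6755] / (0.4469·√9.6755)
   = [0.689630 + 1.720883] / 1.390103 = 1.734053
d₂ = d₁ − σ√T = 1.734053 − 1.390103 = 0.343950
N(d₁) = 0.958546,  N(d₂) = 0.634558,  e^(−rT) = 0.470157
E₀ = V₀·N(d₁) − D·e^(−rT)·N(d₂)
   = 500.0089·0.958546 − 250.8852·0.470157·0.634558 = 404.431833
B₀ = V₀ − E₀ = 500.0089 − 404.431833 = 95.577067
spread = −(1/T)·ln(B₀/D) − r = −(1/9.6755)·ln(95.577067/250.8852) − 0.0780 = 0.02174291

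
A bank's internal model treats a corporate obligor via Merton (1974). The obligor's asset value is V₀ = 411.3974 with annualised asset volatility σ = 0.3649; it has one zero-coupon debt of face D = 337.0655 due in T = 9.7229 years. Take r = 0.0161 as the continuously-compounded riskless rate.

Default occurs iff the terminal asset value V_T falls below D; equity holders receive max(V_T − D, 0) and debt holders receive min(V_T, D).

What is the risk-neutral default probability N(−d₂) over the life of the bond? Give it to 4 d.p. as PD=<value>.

d₁ = [ln(V₀/D) + (r + σ²/2)T] / (σ√T)
   = [ln(411.3974/337.0655) + (0.0161 + 0.5·0.3649²)·9.7229] / (0.3649·√9.7229)
   = [0.199282 + 0.803851] / 1.137815 = 0.881631
d₂ = d₁ − σ√T = 0.881631 − 1.137815 = -0.256185
risk-neutral PD = N(−d₂) = N(0.256185) = 0.601096

PD=0.6011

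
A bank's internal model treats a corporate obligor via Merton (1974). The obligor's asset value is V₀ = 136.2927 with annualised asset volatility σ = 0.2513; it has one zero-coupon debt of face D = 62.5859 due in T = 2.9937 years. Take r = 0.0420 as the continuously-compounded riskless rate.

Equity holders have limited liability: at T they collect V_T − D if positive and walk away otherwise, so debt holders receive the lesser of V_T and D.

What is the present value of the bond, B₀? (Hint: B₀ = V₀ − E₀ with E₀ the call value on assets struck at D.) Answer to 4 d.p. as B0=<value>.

B0=54.9377

d₁ = [ln(V₀/D) + (r + σ²/2)T] / (σ√T)
   = [ln(136.2927/62.5859) + (0.0420 + 0.5·0.2513²)·2.9937] / (0.2513·√2.9937)
   = [0.778265 + 0.220264] / 0.434807 = 2.296487
d₂ = d₁ − σ√T = 2.296487 − 0.434807 = 1.861680
N(d₁) = 0.989176,  N(d₂) = 0.968676,  e^(−rT) = 0.881848
E₀ = V₀·N(d₁) − D·e^(−rT)·N(d₂)
   = 136.2927·0.989176 − 62.5859·0.881848·0.968676 = 81.355021
B₀ = V₀ − E₀ = 136.2927 − 81.355021 = 54.937679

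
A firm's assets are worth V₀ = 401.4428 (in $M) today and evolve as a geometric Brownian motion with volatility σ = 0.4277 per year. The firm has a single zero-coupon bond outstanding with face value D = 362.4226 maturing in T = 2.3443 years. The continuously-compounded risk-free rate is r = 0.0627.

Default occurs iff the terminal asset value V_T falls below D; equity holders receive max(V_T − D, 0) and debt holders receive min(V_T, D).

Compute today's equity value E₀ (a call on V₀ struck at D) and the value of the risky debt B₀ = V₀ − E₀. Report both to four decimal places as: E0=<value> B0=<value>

d₁ = [ln(V₀/D) + (r + σ²/2)T] / (σ√T)
   = [ln(401.4428/362.4226) + (0.0627 + 0.5·0.4277²)·2.3443] / (0.4277·√2.3443)
   = [0.102254 + 0.361406] / 0.654856 = 0.708033
d₂ = d₁ − σ√T = 0.708033 − 0.654856 = 0.053177
N(d₁) = 0.760538,  N(d₂) = 0.521205,  e^(−rT) = 0.863305
E₀ = V₀·N(d₁) − D·e^(−rT)·N(d₂)
   = 401.4428·0.760538 − 362.4226·0.863305·0.521205 = 142.237288
B₀ = V₀ − E₀ = 401.4428 − 142.237288 = 259.205512

E0=142.2373 B0=259.2055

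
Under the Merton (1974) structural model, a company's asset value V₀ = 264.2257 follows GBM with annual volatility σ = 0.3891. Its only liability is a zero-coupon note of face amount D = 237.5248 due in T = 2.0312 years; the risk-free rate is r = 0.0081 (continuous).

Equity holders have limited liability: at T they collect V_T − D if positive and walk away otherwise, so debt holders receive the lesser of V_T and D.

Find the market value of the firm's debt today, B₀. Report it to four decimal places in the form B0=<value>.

B0=193.2661

d₁ = [ln(V₀/D) + (r + σ²/2)T] / (σ√T)
   = [ln(264.2257/237.5248) + (0.0081 + 0.5·0.3891²)·2.0312] / (0.3891·√2.0312)
   = [0.106532 + 0.170213] / 0.554546 = 0.499048
d₂ = d₁ − σ√T = 0.499048 − 0.554546 = -0.055498
N(d₁) = 0.691127,  N(d₂) = 0.477871,  e^(−rT) = 0.983682
E₀ = V₀·N(d₁) − D·e^(−rT)·N(d₂)
   = 264.2257·0.691127 − 237.5248·0.983682·0.477871 = 70.959598
B₀ = V₀ − E₀ = 264.2257 − 70.959598 = 193.266102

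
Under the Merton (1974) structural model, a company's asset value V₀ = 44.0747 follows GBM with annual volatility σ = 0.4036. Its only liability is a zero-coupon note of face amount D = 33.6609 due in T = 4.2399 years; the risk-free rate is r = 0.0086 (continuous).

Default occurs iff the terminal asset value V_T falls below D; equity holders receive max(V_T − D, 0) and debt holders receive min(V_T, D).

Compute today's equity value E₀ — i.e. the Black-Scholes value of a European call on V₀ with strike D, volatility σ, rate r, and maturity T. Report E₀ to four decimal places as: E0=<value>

d₁ = [ln(V₀/D) + (r + σ²/2)T] / (σ√T)
   = [ln(44.0747/33.6609) + (0.0086 + 0.5·0.4036²)·4.2399] / (0.4036·√4.2399)
   = [0.269549 + 0.381788] / 0.831053 = 0.783749
d₂ = d₁ − σ√T = 0.783749 − 0.831053 = -0.047305
N(d₁) = 0.783406,  N(d₂) = 0.481135,  e^(−rT) = 0.964194
E₀ = V₀·N(d₁) − D·e^(−rT)·N(d₂)
   = 44.0747·0.783406 − 33.6609·0.964194·0.481135 = 18.912851

E0=18.9129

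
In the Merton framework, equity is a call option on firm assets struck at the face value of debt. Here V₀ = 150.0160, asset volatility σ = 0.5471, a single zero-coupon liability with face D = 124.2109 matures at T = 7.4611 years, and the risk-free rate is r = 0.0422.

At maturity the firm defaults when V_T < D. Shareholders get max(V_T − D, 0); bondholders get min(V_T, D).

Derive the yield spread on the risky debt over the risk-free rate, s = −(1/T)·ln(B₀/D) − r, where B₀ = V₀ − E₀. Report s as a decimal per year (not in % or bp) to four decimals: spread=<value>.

d₁ = [ln(V₀/D) + (r + σ²/2)T] / (σ√T)
   = [ln(150.0160/124.2109) + (0.0422 + 0.5·0.5471²)·7.4611] / (0.5471·√7.4611)
   = [0.188761 + 1.431481] / 1.494404 = 1.084206
d₂ = d₁ − σ√T = 1.084206 − 1.494404 = -0.410199
N(d₁) = 0.860863,  N(d₂) = 0.340830,  e^(−rT) = 0.729892
E₀ = V₀·N(d₁) − D·e^(−rT)·N(d₂)
   = 150.0160·0.860863 − 124.2109·0.729892·0.340830 = 98.243404
B₀ = V₀ − E₀ = 150.0160 − 98.243404 = 51.772596
spread = −(1/T)·ln(B₀/D) − r = −(1/7.4611)·ln(51.772596/124.2109) − 0.0422 = 0.07509101

spread=0.0751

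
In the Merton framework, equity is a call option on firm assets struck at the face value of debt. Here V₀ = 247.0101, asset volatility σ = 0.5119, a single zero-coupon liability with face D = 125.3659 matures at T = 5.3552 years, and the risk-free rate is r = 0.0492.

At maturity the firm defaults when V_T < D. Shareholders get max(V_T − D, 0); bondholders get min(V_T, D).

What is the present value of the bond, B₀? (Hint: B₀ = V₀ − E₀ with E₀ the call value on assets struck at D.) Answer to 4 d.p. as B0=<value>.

B0=76.3222

d₁ = [ln(V₀/D) + (r + σ²/2)T] / (σ√T)
   = [ln(247.0101/125.3659) + (0.0492 + 0.5·0.5119²)·5.3552] / (0.5119·√5.3552)
   = [0.678193 + 0.965118] / 1.184603 = 1.387225
d₂ = d₁ − σ√T = 1.387225 − 1.184603 = 0.202621
N(d₁) = 0.917313,  N(d₂) = 0.580284,  e^(−rT) = 0.768376
E₀ = V₀·N(d₁) − D·e^(−rT)·N(d₂)
   = 247.0101·0.917313 − 125.3659·0.768376·0.580284 = 170.687925
B₀ = V₀ − E₀ = 247.0101 − 170.687925 = 76.322175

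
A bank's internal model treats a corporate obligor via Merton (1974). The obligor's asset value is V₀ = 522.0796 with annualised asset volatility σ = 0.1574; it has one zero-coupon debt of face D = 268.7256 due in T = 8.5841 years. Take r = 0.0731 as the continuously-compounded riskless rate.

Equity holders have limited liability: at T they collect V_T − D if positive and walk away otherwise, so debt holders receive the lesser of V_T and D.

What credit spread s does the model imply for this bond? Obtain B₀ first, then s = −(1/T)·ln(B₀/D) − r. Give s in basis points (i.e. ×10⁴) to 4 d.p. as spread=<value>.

d₁ = [ln(V₀/D) + (r + σ²/2)T] / (σ√T)
   = [ln(522.0796/268.7256) + (0.0731 + 0.5·0.1574²)·8.5841] / (0.1574·√8.5841)
   = [0.664129 + 0.733832] / 0.461161 = 3.031399
d₂ = d₁ − σ√T = 3.031399 − 0.461161 = 2.570238
N(d₁) = 0.998783,  N(d₂) = 0.994919,  e^(−rT) = 0.533926
E₀ = V₀·N(d₁) − D·e^(−rT)·N(d₂)
   = 522.0796·0.998783 − 268.7256·0.533926·0.994919 = 378.693619
B₀ = V₀ − E₀ = 522.0796 − 378.693619 = 143.385981
spread = −(1/T)·ln(B₀/D) − r = −(1/8.5841)·ln(143.385981/268.7256) − 0.0731 = 0.00007606
in basis points: 0.00007606 × 10⁴ = 0.7606 bp

spread=0.7606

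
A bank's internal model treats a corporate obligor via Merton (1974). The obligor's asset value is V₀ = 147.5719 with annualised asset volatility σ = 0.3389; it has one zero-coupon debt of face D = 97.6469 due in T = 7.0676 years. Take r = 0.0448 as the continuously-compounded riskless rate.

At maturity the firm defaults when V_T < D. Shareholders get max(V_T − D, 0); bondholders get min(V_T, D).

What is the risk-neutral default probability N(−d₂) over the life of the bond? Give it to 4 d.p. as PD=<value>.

d₁ = [ln(V₀/D) + (r + σ²/2)T] / (σ√T)
   = [ln(147.5719/97.6469) + (0.0448 + 0.5·0.3389²)·7.0676] / (0.3389·√7.0676)
   = [0.412958 + 0.722497] / 0.900964 = 1.260266
d₂ = d₁ − σ√T = 1.260266 − 0.900964 = 0.359302
risk-neutral PD = N(−d₂) = N(-0.359302) = 0.359685

PD=0.3597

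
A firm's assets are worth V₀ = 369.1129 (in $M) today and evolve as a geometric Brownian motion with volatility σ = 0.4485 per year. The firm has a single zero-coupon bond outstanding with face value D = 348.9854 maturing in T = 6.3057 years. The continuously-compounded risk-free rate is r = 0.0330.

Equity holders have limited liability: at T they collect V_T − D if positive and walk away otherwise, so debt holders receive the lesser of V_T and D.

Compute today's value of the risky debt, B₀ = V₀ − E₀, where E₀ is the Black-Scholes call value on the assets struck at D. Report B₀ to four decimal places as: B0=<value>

B0=183.6667

d₁ = [ln(V₀/D) + (r + σ²/2)T] / (σ√T)
   = [ln(369.1129/348.9854) + (0.0330 + 0.5·0.4485²)·6.3057] / (0.4485·√6.3057)
   = [0.056072 + 0.842291] / 1.126235 = 0.797669
d₂ = d₁ − σ√T = 0.797669 − 1.126235 = -0.328566
N(d₁) = 0.787469,  N(d₂) = 0.371242,  e^(−rT) = 0.812135
E₀ = V₀·N(d₁) − D·e^(−rT)·N(d₂)
   = 369.1129·0.787469 − 348.9854·0.812135·0.371242 = 185.446234
B₀ = V₀ − E₀ = 369.1129 − 185.446234 = 183.666666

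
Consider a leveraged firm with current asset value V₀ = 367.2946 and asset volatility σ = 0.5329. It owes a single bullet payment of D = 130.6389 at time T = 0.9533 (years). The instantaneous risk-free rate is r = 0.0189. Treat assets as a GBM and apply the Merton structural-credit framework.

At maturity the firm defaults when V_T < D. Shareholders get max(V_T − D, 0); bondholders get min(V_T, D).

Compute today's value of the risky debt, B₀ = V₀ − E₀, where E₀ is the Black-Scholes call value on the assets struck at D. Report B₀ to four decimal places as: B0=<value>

B0=127.4246

d₁ = [ln(V₀/D) + (r + σ²/2)T] / (σ√T)
   = [ln(367.2946/130.6389) + (0.0189 + 0.5·0.5329²)·0.9533] / (0.5329·√0.9533)
   = [1.033727 + 0.153378] / 0.520308 = 2.281542
d₂ = d₁ − σ√T = 2.281542 − 0.520308 = 1.761234
N(d₁) = 0.988742,  N(d₂) = 0.960901,  e^(−rT) = 0.982144
E₀ = V₀·N(d₁) − D·e^(−rT)·N(d₂)
   = 367.2946·0.988742 − 130.6389·0.982144·0.960901 = 239.870013
B₀ = V₀ − E₀ = 367.2946 − 239.870013 = 127.424587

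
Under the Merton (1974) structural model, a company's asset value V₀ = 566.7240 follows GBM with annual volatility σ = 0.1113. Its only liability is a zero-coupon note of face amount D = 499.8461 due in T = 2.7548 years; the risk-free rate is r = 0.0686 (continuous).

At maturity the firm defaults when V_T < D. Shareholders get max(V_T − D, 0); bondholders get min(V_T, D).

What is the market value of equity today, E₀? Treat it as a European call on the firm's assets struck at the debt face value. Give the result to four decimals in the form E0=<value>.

E0=154.5694

d₁ = [ln(V₀/D) + (r + σ²/2)T] / (σ√T)
   = [ln(566.7240/499.8461) + (0.0686 + 0.5·0.1113²)·2.7548] / (0.1113·√2.7548)
   = [0.125572 + 0.206042] / 0.184731 = 1.795118
d₂ = d₁ − σ√T = 1.795118 − 0.184731 = 1.610387
N(d₁) = 0.963683,  N(d₂) = 0.946343,  e^(−rT) = 0.827804
E₀ = V₀·N(d₁) − D·e^(−rT)·N(d₂)
   = 566.7240·0.963683 − 499.8461·0.827804·0.946343 = 154.569377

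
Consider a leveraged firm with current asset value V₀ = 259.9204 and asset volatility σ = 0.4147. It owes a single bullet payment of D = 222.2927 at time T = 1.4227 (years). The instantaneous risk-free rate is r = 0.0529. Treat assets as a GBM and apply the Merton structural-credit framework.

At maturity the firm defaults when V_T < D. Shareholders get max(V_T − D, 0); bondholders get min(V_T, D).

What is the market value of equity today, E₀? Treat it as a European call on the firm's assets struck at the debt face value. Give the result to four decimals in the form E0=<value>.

E0=77.1723

d₁ = [ln(V₀/D) + (r + σ²/2)T] / (σ√T)
   = [ln(259.9204/222.2927) + (0.0529 + 0.5·0.4147²)·1.4227] / (0.4147·√1.4227)
   = [0.156380 + 0.197596] / 0.494642 = 0.715622
d₂ = d₁ − σ√T = 0.715622 − 0.494642 = 0.220980
N(d₁) = 0.762888,  N(d₂) = 0.587446,  e^(−rT) = 0.927502
E₀ = V₀·N(d₁) − D·e^(−rT)·N(d₂)
   = 259.9204·0.762888 − 222.2927·0.927502·0.587446 = 77.172278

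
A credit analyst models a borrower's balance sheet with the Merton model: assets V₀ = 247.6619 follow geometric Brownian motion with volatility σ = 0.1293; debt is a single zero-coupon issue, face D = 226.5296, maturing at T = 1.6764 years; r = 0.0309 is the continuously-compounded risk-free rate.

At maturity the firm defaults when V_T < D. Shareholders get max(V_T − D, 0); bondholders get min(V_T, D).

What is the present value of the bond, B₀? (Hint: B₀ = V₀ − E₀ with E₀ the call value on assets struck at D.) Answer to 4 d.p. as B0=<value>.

d₁ = [ln(V₀/D) + (r + σ²/2)T] / (σ√T)
   = [ln(247.6619/226.5296) + (0.0309 + 0.5·0.1293²)·1.6764] / (0.1293·√1.6764)
   = [0.089189 + 0.065814] / 0.167412 = 0.925876
d₂ = d₁ − σ√T = 0.925876 − 0.167412 = 0.758464
N(d₁) = 0.822745,  N(d₂) = 0.775913,  e^(−rT) = 0.949518
E₀ = V₀·N(d₁) − D·e^(−rT)·N(d₂)
   = 247.6619·0.822745 − 226.5296·0.949518·0.775913 = 36.868292
B₀ = V₀ − E₀ = 247.6619 − 36.868292 = 210.793608

B0=210.7936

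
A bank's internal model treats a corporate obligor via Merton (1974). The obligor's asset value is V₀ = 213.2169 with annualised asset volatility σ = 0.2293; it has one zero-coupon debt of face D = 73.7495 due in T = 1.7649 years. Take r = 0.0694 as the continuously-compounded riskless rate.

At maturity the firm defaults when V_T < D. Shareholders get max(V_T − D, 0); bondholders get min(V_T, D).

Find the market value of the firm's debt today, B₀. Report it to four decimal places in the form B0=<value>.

B0=65.2472

d₁ = [ln(V₀/D) + (r + σ²/2)T] / (σ√T)
   = [ln(213.2169/73.7495) + (0.0694 + 0.5·0.2293²)·1.7649] / (0.2293·√1.7649)
   = [1.061636 + 0.168882] / 0.304624 = 4.039464
d₂ = d₁ − σ√T = 4.039464 − 0.304624 = 3.734840
N(d₁) = 0.999973,  N(d₂) = 0.999906,  e^(−rT) = 0.884720
E₀ = V₀·N(d₁) − D·e^(−rT)·N(d₂)
   = 213.2169·0.999973 − 73.7495·0.884720·0.999906 = 147.969658
B₀ = V₀ − E₀ = 213.2169 − 147.969658 = 65.247242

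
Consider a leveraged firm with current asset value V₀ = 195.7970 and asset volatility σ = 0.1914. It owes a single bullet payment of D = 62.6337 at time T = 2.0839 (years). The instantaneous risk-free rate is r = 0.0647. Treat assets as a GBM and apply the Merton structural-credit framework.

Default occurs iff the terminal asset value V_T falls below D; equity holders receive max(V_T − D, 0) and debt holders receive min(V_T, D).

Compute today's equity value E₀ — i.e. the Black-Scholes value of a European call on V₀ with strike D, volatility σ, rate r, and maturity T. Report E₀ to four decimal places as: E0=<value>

E0=141.0636

d₁ = [ln(V₀/D) + (r + σ²/2)T] / (σ√T)
   = [ln(195.7970/62.6337) + (0.0647 + 0.5·0.1914²)·2.0839] / (0.1914·√2.0839)
   = [1.139775 + 0.172999] / 0.276300 = 4.751269
d₂ = d₁ − σ√T = 4.751269 − 0.276300 = 4.474969
N(d₁) = 0.999999,  N(d₂) = 0.999996,  e^(−rT) = 0.873866
E₀ = V₀·N(d₁) − D·e^(−rT)·N(d₂)
   = 195.7970·0.999999 − 62.6337·0.873866·0.999996 = 141.063556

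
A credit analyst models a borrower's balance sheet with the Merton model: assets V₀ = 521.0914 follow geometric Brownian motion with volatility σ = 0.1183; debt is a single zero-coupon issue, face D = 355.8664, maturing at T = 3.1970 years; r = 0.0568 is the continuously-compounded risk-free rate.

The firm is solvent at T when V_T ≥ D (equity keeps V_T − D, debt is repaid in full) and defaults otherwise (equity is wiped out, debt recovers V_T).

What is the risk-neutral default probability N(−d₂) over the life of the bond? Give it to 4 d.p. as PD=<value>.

d₁ = [ln(V₀/D) + (r + σ²/2)T] / (σ√T)
   = [ln(521.0914/355.8664) + (0.0568 + 0.5·0.1183²)·3.1970] / (0.1183·√3.1970)
   = [0.381370 + 0.203960] / 0.211522 = 2.767229
d₂ = d₁ − σ√T = 2.767229 − 0.211522 = 2.555707
risk-neutral PD = N(−d₂) = N(-2.555707) = 0.005299

PD=0.0053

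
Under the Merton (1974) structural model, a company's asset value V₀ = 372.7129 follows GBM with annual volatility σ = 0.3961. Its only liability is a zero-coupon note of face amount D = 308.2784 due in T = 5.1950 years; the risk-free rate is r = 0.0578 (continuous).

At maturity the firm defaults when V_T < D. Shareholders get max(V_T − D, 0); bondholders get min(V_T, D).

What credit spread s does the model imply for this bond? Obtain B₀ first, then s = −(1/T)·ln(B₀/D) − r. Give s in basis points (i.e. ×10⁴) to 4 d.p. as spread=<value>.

spread=435.0761

d₁ = [ln(V₀/D) + (r + σ²/2)T] / (σ√T)
   = [ln(372.7129/308.2784) + (0.0578 + 0.5·0.3961²)·5.1950] / (0.3961·√5.1950)
   = [0.189805 + 0.707806] / 0.902813 = 0.994239
d₂ = d₁ − σ√T = 0.994239 − 0.902813 = 0.091426
N(d₁) = 0.839947,  N(d₂) = 0.536423,  e^(−rT) = 0.740617
E₀ = V₀·N(d₁) − D·e^(−rT)·N(d₂)
   = 372.7129·0.839947 − 308.2784·0.740617·0.536423 = 190.584807
B₀ = V₀ − E₀ = 372.7129 − 190.584807 = 182.128093
spread = −(1/T)·ln(B₀/D) − r = −(1/5.1950)·ln(182.128093/308.2784) − 0.0578 = 0.04350761
in basis points: 0.04350761 × 10⁴ = 435.0761 bp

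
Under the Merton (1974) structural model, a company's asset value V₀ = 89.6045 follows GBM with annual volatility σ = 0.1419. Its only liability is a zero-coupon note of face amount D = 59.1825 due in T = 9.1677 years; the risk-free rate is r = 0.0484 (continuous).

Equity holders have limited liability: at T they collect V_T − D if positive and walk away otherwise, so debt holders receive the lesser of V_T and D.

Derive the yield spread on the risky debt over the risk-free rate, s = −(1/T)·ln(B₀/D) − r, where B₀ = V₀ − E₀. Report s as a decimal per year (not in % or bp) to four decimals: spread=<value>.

spread=0.0006

d₁ = [ln(V₀/D) + (r + σ²/2)T] / (σ√T)
   = [ln(89.6045/59.1825) + (0.0484 + 0.5·0.1419²)·9.1677] / (0.1419·√9.1677)
   = [0.414780 + 0.536015] / 0.429648 = 2.212964
d₂ = d₁ − σ√T = 2.212964 − 0.429648 = 1.783316
N(d₁) = 0.986550,  N(d₂) = 0.962733,  e^(−rT) = 0.641647
E₀ = V₀·N(d₁) − D·e^(−rT)·N(d₂)
   = 89.6045·0.986550 − 59.1825·0.641647·0.962733 = 51.840233
B₀ = V₀ − E₀ = 89.6045 − 51.840233 = 37.764267
spread = −(1/T)·ln(B₀/D) − r = −(1/9.1677)·ln(37.764267/59.1825) − 0.0484 = 0.00060494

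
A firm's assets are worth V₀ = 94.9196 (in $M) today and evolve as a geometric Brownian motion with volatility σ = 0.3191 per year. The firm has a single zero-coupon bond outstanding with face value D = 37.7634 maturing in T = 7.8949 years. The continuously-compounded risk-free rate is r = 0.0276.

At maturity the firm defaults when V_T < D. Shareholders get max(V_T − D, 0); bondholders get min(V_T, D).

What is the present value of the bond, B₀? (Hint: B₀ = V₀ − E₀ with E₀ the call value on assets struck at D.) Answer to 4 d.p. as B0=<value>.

B0=28.1941

d₁ = [ln(V₀/D) + (r + σ²/2)T] / (σ√T)
   = [ln(94.9196/37.7634) + (0.0276 + 0.5·0.3191²)·7.8949] / (0.3191·√7.8949)
   = [0.921690 + 0.619848] / 0.896603 = 1.719309
d₂ = d₁ − σ√T = 1.719309 − 0.896603 = 0.822706
N(d₁) = 0.957221,  N(d₂) = 0.794662,  e^(−rT) = 0.804206
E₀ = V₀·N(d₁) − D·e^(−rT)·N(d₂)
   = 94.9196·0.957221 − 37.7634·0.804206·0.794662 = 66.725472
B₀ = V₀ − E₀ = 94.9196 − 66.725472 = 28.194128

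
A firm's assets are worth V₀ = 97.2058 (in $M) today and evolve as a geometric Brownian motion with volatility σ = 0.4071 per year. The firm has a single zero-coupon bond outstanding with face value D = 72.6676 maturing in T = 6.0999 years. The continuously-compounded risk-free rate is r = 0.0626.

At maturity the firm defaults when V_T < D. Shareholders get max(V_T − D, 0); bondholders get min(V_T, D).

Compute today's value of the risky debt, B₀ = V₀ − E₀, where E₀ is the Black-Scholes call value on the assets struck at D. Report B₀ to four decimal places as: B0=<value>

d₁ = [ln(V₀/D) + (r + σ²/2)T] / (σ√T)
   = [ln(97.2058/72.6676) + (0.0626 + 0.5·0.4071²)·6.0999] / (0.4071·√6.0999)
   = [0.290935 + 0.887323] / 1.005455 = 1.171866
d₂ = d₁ − σ√T = 1.171866 − 1.005455 = 0.166411
N(d₁) = 0.879375,  N(d₂) = 0.566083,  e^(−rT) = 0.682595
E₀ = V₀·N(d₁) − D·e^(−rT)·N(d₂)
   = 97.2058·0.879375 − 72.6676·0.682595·0.566083 = 57.401139
B₀ = V₀ − E₀ = 97.2058 − 57.401139 = 39.804661

B0=39.8047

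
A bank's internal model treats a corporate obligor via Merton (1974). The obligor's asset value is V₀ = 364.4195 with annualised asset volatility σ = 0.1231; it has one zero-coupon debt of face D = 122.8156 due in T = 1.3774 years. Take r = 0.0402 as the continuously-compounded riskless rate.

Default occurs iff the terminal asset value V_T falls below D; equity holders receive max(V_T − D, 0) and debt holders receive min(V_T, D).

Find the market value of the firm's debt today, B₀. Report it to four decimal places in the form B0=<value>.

B0=116.2000

d₁ = [ln(V₀/D) + (r + σ²/2)T] / (σ√T)
   = [ln(364.4195/122.8156) + (0.0402 + 0.5·0.1231²)·1.3774] / (0.1231·√1.3774)
   = [1.087622 + 0.065808] / 0.144473 = 7.983676
d₂ = d₁ − σ√T = 7.983676 − 0.144473 = 7.839203
N(d₁) = 1.000000,  N(d₂) = 1.000000,  e^(−rT) = 0.946134
E₀ = V₀·N(d₁) − D·e^(−rT)·N(d₂)
   = 364.4195·1.000000 − 122.8156·0.946134·1.000000 = 248.219533
B₀ = V₀ − E₀ = 364.4195 − 248.219533 = 116.199967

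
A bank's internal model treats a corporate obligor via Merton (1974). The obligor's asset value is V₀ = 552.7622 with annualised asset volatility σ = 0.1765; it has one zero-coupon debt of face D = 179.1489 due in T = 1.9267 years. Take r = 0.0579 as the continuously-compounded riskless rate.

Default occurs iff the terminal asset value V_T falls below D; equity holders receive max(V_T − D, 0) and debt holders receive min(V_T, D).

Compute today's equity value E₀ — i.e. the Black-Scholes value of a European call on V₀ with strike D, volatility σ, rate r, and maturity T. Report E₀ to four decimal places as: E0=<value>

d₁ = [ln(V₀/D) + (r + σ²/2)T] / (σ√T)
   = [ln(552.7622/179.1489) + (0.0579 + 0.5·0.1765²)·1.9267] / (0.1765·√1.9267)
   = [1.126711 + 0.141566] / 0.244992 = 5.176812
d₂ = d₁ − σ√T = 5.176812 − 0.244992 = 4.931820
N(d₁) = 1.000000,  N(d₂) = 1.000000,  e^(−rT) = 0.894441
E₀ = V₀·N(d₁) − D·e^(−rT)·N(d₂)
   = 552.7622·1.000000 − 179.1489·0.894441·1.000000 = 392.524016

E0=392.5240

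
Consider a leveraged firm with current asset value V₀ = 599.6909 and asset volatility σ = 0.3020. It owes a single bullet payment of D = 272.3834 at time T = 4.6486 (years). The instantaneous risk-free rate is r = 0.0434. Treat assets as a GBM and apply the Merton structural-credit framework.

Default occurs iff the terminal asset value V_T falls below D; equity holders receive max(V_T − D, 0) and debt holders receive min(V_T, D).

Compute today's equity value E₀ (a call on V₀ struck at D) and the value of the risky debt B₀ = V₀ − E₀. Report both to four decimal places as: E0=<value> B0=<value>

d₁ = [ln(V₀/D) + (r + σ²/2)T] / (σ√T)
   = [ln(599.6909/272.3834) + (0.0434 + 0.5·0.3020²)·4.6486] / (0.3020·√4.6486)
   = [0.789204 + 0.413735] / 0.651130 = 1.847461
d₂ = d₁ − σ√T = 1.847461 − 0.651130 = 1.196331
N(d₁) = 0.967660,  N(d₂) = 0.884216,  e^(−rT) = 0.817300
E₀ = V₀·N(d₁) − D·e^(−rT)·N(d₂)
   = 599.6909·0.967660 − 272.3834·0.817300·0.884216 = 383.453543
B₀ = V₀ − E₀ = 599.6909 − 383.453543 = 216.237357

E0=383.4535 B0=216.2374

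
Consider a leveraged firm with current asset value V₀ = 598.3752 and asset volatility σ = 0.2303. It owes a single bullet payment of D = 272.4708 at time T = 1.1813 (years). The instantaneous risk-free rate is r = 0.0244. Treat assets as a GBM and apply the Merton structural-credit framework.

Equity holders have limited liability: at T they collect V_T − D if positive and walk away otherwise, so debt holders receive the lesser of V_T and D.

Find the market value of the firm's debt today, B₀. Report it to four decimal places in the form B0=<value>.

B0=264.7145

d₁ = [ln(V₀/D) + (r + σ²/2)T] / (σ√T)
   = [ln(598.3752/272.4708) + (0.0244 + 0.5·0.2303²)·1.1813] / (0.2303·√1.1813)
   = [0.786687 + 0.060151] / 0.250308 = 3.383186
d₂ = d₁ − σ√T = 3.383186 − 0.250308 = 3.132878
N(d₁) = 0.999642,  N(d₂) = 0.999134,  e^(−rT) = 0.971588
E₀ = V₀·N(d₁) − D·e^(−rT)·N(d₂)
   = 598.3752·0.999642 − 272.4708·0.971588·0.999134 = 333.660673
B₀ = V₀ − E₀ = 598.3752 − 333.660673 = 264.714527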